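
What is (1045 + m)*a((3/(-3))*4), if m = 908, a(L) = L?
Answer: -7812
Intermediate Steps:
(1045 + m)*a((3/(-3))*4) = (1045 + 908)*((3/(-3))*4) = 1953*(-⅓*3*4) = 1953*(-1*4) = 1953*(-4) = -7812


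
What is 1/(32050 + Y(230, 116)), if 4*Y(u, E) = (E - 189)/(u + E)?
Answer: 1384/44357127 ≈ 3.1201e-5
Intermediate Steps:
Y(u, E) = (-189 + E)/(4*(E + u)) (Y(u, E) = ((E - 189)/(u + E))/4 = ((-189 + E)/(E + u))/4 = (-189 + E)/(4*(E + u)))
1/(32050 + Y(230, 116)) = 1/(32050 + (-189 + 116)/(4*(116 + 230))) = 1/(32050 + (1/4)*(-73)/346) = 1/(32050 + (1/4)*(1/346)*(-73)) = 1/(32050 - 73/1384) = 1/(44357127/1384) = 1384/44357127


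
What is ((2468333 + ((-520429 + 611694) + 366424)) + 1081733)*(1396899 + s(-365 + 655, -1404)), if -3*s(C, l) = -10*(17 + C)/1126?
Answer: 9455752651401230/1689 ≈ 5.5984e+12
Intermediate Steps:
s(C, l) = 85/1689 + 5*C/1689 (s(C, l) = -(-10*(17 + C))/(3*1126) = -(-170 - 10*C)/(3*1126) = -(-85/563 - 5*C/563)/3 = 85/1689 + 5*C/1689)
((2468333 + ((-520429 + 611694) + 366424)) + 1081733)*(1396899 + s(-365 + 655, -1404)) = ((2468333 + ((-520429 + 611694) + 366424)) + 1081733)*(1396899 + (85/1689 + 5*(-365 + 655)/1689)) = ((2468333 + (91265 + 366424)) + 1081733)*(1396899 + (85/1689 + (5/1689)*290)) = ((2468333 + 457689) + 1081733)*(1396899 + (85/1689 + 1450/1689)) = (2926022 + 1081733)*(1396899 + 1535/1689) = 4007755*(2359363946/1689) = 9455752651401230/1689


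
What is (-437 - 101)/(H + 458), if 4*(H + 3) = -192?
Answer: -538/407 ≈ -1.3219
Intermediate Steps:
H = -51 (H = -3 + (¼)*(-192) = -3 - 48 = -51)
(-437 - 101)/(H + 458) = (-437 - 101)/(-51 + 458) = -538/407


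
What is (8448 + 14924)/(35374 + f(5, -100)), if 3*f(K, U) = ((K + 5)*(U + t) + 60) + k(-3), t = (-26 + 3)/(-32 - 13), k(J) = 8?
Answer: 157761/236689 ≈ 0.66653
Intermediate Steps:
t = 23/45 (t = -23/(-45) = -23*(-1/45) = 23/45 ≈ 0.51111)
f(K, U) = 68/3 + (5 + K)*(23/45 + U)/3 (f(K, U) = (((K + 5)*(U + 23/45) + 60) + 8)/3 = (((5 + K)*(23/45 + U) + 60) + 8)/3 = ((60 + (5 + K)*(23/45 + U)) + 8)/3 = (68 + (5 + K)*(23/45 + U))/3 = 68/3 + (5 + K)*(23/45 + U)/3)
(8448 + 14924)/(35374 + f(5, -100)) = (8448 + 14924)/(35374 + (635/27 + (5/3)*(-100) + (23/135)*5 + (⅓)*5*(-100))) = 23372/(35374 + (635/27 - 500/3 + 23/27 - 500/3)) = 23372/(35374 - 8342/27) = 23372/(946756/27) = 23372*(27/946756) = 157761/236689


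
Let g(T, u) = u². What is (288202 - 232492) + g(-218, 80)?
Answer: 62110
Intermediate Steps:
(288202 - 232492) + g(-218, 80) = (288202 - 232492) + 80² = 55710 + 6400 = 62110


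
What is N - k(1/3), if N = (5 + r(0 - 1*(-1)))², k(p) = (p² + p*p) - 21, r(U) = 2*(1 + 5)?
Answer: 2788/9 ≈ 309.78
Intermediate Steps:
r(U) = 12 (r(U) = 2*6 = 12)
k(p) = -21 + 2*p² (k(p) = (p² + p²) - 21 = 2*p² - 21 = -21 + 2*p²)
N = 289 (N = (5 + 12)² = 17² = 289)
N - k(1/3) = 289 - (-21 + 2*(1/3)²) = 289 - (-21 + 2*(⅓)²) = 289 - (-21 + 2*(⅑)) = 289 - (-21 + 2/9) = 289 - 1*(-187/9) = 289 + 187/9 = 2788/9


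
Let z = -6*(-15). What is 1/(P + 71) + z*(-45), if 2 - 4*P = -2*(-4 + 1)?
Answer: -283499/70 ≈ -4050.0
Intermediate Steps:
z = 90
P = -1 (P = ½ - (-1)*(-4 + 1)/2 = ½ - (-1)*(-3)/2 = ½ - ¼*6 = ½ - 3/2 = -1)
1/(P + 71) + z*(-45) = 1/(-1 + 71) + 90*(-45) = 1/70 - 4050 = -283499/70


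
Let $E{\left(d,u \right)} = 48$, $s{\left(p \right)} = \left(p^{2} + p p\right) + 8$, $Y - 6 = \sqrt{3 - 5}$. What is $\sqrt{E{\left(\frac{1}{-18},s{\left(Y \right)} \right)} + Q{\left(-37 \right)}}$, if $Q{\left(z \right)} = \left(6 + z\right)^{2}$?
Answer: $\sqrt{1009} \approx 31.765$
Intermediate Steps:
$Y = 6 + i \sqrt{2}$ ($Y = 6 + \sqrt{3 - 5} = 6 + \sqrt{-2} = 6 + i \sqrt{2} \approx 6.0 + 1.4142 i$)
$s{\left(p \right)} = 8 + 2 p^{2}$ ($s{\left(p \right)} = \left(p^{2} + p^{2}\right) + 8 = 2 p^{2} + 8 = 8 + 2 p^{2}$)
$\sqrt{E{\left(\frac{1}{-18},s{\left(Y \right)} \right)} + Q{\left(-37 \right)}} = \sqrt{48 + \left(6 - 37\right)^{2}} = \sqrt{48 + \left(-31\right)^{2}} = \sqrt{48 + 961} = \sqrt{1009}$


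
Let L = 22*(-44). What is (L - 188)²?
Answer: 1336336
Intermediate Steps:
L = -968
(L - 188)² = (-968 - 188)² = (-1156)² = 1336336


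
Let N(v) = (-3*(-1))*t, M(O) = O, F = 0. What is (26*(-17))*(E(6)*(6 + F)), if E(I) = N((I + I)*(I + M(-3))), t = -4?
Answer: 31824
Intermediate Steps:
N(v) = -12 (N(v) = -3*(-1)*(-4) = 3*(-4) = -12)
E(I) = -12
(26*(-17))*(E(6)*(6 + F)) = (26*(-17))*(-12*(6 + 0)) = -(-5304)*6 = -442*(-72) = 31824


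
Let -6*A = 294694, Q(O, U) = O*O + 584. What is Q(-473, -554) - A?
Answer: 820286/3 ≈ 2.7343e+5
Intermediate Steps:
Q(O, U) = 584 + O² (Q(O, U) = O² + 584 = 584 + O²)
A = -147347/3 (A = -⅙*294694 = -147347/3 ≈ -49116.)
Q(-473, -554) - A = (584 + (-473)²) - 1*(-147347/3) = (584 + 223729) + 147347/3 = 224313 + 147347/3 = 820286/3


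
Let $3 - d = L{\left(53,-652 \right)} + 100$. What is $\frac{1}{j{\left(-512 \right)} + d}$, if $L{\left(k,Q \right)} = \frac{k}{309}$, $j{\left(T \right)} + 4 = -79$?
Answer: $- \frac{309}{55673} \approx -0.0055503$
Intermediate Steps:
$j{\left(T \right)} = -83$ ($j{\left(T \right)} = -4 - 79 = -83$)
$L{\left(k,Q \right)} = \frac{k}{309}$ ($L{\left(k,Q \right)} = k \frac{1}{309} = \frac{k}{309}$)
$d = - \frac{30026}{309}$ ($d = 3 - \left(\frac{1}{309} \cdot 53 + 100\right) = 3 - \left(\frac{53}{309} + 100\right) = 3 - \frac{30953}{309} = - \frac{30026}{309} \approx -97.172$)
$\frac{1}{j{\left(-512 \right)} + d} = \frac{1}{-83 - \frac{30026}{309}} = \frac{1}{- \frac{55673}{309}} = - \frac{309}{55673}$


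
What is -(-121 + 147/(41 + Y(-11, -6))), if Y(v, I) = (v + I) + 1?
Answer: 2878/25 ≈ 115.12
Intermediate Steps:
Y(v, I) = 1 + I + v (Y(v, I) = (I + v) + 1 = 1 + I + v)
-(-121 + 147/(41 + Y(-11, -6))) = -(-121 + 147/(41 + (1 - 6 - 11))) = -(-121 + 147/(41 - 16)) = -(-121 + 147/25) = -1*(-2878/25) = 2878/25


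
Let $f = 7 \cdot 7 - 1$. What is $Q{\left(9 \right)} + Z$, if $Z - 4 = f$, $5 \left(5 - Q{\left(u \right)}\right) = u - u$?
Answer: $57$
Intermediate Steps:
$Q{\left(u \right)} = 5$ ($Q{\left(u \right)} = 5 - \frac{u - u}{5} = 5 - 0 = 5 + 0 = 5$)
$f = 48$ ($f = 49 - 1 = 48$)
$Z = 52$ ($Z = 4 + 48 = 52$)
$Q{\left(9 \right)} + Z = 5 + 52 = 57$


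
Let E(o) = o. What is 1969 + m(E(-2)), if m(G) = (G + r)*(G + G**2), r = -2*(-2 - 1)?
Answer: 1977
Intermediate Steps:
r = 6 (r = -2*(-3) = 6)
m(G) = (6 + G)*(G + G**2) (m(G) = (G + 6)*(G + G**2) = (6 + G)*(G + G**2))
1969 + m(E(-2)) = 1969 - 2*(6 + (-2)**2 + 7*(-2)) = 1969 - 2*(6 + 4 - 14) = 1969 - 2*(-4) = 1969 + 8 = 1977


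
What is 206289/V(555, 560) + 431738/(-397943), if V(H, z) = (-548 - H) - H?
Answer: -82807085131/659789494 ≈ -125.51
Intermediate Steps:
V(H, z) = -548 - 2*H
206289/V(555, 560) + 431738/(-397943) = 206289/(-548 - 2*555) + 431738/(-397943) = 206289/(-548 - 1110) + 431738*(-1/397943) = 206289/(-1658) - 431738/397943 = 206289*(-1/1658) - 431738/397943 = -206289/1658 - 431738/397943 = -82807085131/659789494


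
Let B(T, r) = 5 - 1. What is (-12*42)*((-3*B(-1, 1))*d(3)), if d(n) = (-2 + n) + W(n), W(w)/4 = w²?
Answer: 223776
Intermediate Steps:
W(w) = 4*w²
d(n) = -2 + n + 4*n² (d(n) = (-2 + n) + 4*n² = -2 + n + 4*n²)
B(T, r) = 4
(-12*42)*((-3*B(-1, 1))*d(3)) = (-12*42)*((-3*4)*(-2 + 3 + 4*3²)) = -(-6048)*(-2 + 3 + 4*9) = -(-6048)*(-2 + 3 + 36) = -(-6048)*37 = -504*(-444) = 223776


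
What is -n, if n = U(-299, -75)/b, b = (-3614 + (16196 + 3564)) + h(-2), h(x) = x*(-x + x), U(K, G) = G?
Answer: 25/5382 ≈ 0.0046451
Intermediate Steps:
h(x) = 0 (h(x) = x*0 = 0)
b = 16146 (b = (-3614 + (16196 + 3564)) + 0 = (-3614 + 19760) + 0 = 16146 + 0 = 16146)
n = -25/5382 (n = -75/16146 = -75*1/16146 = -25/5382 ≈ -0.0046451)
-n = -1*(-25/5382) = 25/5382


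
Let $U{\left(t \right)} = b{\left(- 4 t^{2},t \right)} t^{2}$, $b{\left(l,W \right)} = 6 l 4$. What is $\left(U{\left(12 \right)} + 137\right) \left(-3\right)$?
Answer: $5971557$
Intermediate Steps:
$b{\left(l,W \right)} = 24 l$
$U{\left(t \right)} = - 96 t^{4}$ ($U{\left(t \right)} = 24 \left(- 4 t^{2}\right) t^{2} = - 96 t^{2} t^{2} = - 96 t^{4}$)
$\left(U{\left(12 \right)} + 137\right) \left(-3\right) = \left(- 96 \cdot 12^{4} + 137\right) \left(-3\right) = \left(\left(-96\right) 20736 + 137\right) \left(-3\right) = \left(-1990656 + 137\right) \left(-3\right) = \left(-1990519\right) \left(-3\right) = 5971557$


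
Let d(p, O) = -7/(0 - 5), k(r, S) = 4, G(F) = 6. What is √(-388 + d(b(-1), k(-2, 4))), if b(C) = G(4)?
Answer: I*√9665/5 ≈ 19.662*I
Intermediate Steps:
b(C) = 6
d(p, O) = 7/5 (d(p, O) = -7/(-5) = -⅕*(-7) = 7/5)
√(-388 + d(b(-1), k(-2, 4))) = √(-388 + 7/5) = √(-1933/5) = I*√9665/5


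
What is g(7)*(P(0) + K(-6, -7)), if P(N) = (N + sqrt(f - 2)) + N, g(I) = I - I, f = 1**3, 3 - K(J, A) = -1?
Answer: 0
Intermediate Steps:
K(J, A) = 4 (K(J, A) = 3 - 1*(-1) = 3 + 1 = 4)
f = 1
g(I) = 0
P(N) = I + 2*N (P(N) = (N + sqrt(1 - 2)) + N = (N + sqrt(-1)) + N = (N + I) + N = (I + N) + N = I + 2*N)
g(7)*(P(0) + K(-6, -7)) = 0*((I + 2*0) + 4) = 0*((I + 0) + 4) = 0*(I + 4) = 0*(4 + I) = 0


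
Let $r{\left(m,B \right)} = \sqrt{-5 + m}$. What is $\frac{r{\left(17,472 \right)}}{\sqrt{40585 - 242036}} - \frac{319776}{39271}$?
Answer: $- \frac{319776}{39271} - \frac{2 i \sqrt{604353}}{201451} \approx -8.1428 - 0.007718 i$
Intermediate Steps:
$\frac{r{\left(17,472 \right)}}{\sqrt{40585 - 242036}} - \frac{319776}{39271} = \frac{\sqrt{-5 + 17}}{\sqrt{40585 - 242036}} - \frac{319776}{39271} = \frac{\sqrt{12}}{\sqrt{-201451}} - \frac{319776}{39271} = \frac{2 \sqrt{3}}{i \sqrt{201451}} - \frac{319776}{39271} = 2 \sqrt{3} \left(- \frac{i \sqrt{201451}}{201451}\right) - \frac{319776}{39271} = - \frac{2 i \sqrt{604353}}{201451} - \frac{319776}{39271} = - \frac{319776}{39271} - \frac{2 i \sqrt{604353}}{201451}$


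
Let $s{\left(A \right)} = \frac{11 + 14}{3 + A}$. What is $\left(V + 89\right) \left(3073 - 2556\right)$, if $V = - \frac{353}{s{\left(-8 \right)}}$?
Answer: $\frac{412566}{5} \approx 82513.0$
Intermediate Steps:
$s{\left(A \right)} = \frac{25}{3 + A}$
$V = \frac{353}{5}$ ($V = - \frac{353}{25 \frac{1}{3 - 8}} = - \frac{353}{25 \frac{1}{-5}} = - \frac{353}{25 \left(- \frac{1}{5}\right)} = - \frac{353}{-5} = \left(-353\right) \left(- \frac{1}{5}\right) = \frac{353}{5} \approx 70.6$)
$\left(V + 89\right) \left(3073 - 2556\right) = \left(\frac{353}{5} + 89\right) \left(3073 - 2556\right) = \frac{798}{5} \cdot 517 = \frac{412566}{5}$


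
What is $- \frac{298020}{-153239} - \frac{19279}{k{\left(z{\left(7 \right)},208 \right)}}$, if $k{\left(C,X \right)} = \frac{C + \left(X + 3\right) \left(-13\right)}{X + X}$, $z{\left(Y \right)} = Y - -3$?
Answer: $\frac{1229801075956}{418802187} \approx 2936.5$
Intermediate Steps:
$z{\left(Y \right)} = 3 + Y$ ($z{\left(Y \right)} = Y + 3 = 3 + Y$)
$k{\left(C,X \right)} = \frac{-39 + C - 13 X}{2 X}$ ($k{\left(C,X \right)} = \frac{C + \left(3 + X\right) \left(-13\right)}{2 X} = \left(C - \left(39 + 13 X\right)\right) \frac{1}{2 X} = \left(-39 + C - 13 X\right) \frac{1}{2 X} = \frac{-39 + C - 13 X}{2 X}$)
$- \frac{298020}{-153239} - \frac{19279}{k{\left(z{\left(7 \right)},208 \right)}} = - \frac{298020}{-153239} - \frac{19279}{\frac{1}{2} \cdot \frac{1}{208} \left(-39 + \left(3 + 7\right) - 2704\right)} = \left(-298020\right) \left(- \frac{1}{153239}\right) - \frac{19279}{\frac{1}{2} \cdot \frac{1}{208} \left(-39 + 10 - 2704\right)} = \frac{298020}{153239} - \frac{19279}{\frac{1}{2} \cdot \frac{1}{208} \left(-2733\right)} = \frac{298020}{153239} - \frac{19279}{- \frac{2733}{416}} = \frac{298020}{153239} - - \frac{8020064}{2733} = \frac{298020}{153239} + \frac{8020064}{2733} = \frac{1229801075956}{418802187}$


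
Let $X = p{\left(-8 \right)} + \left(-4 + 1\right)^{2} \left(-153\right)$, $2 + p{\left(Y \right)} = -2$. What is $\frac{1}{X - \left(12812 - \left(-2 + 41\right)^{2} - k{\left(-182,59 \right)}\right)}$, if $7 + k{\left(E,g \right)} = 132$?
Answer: $- \frac{1}{12547} \approx -7.97 \cdot 10^{-5}$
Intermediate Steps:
$p{\left(Y \right)} = -4$ ($p{\left(Y \right)} = -2 - 2 = -4$)
$k{\left(E,g \right)} = 125$ ($k{\left(E,g \right)} = -7 + 132 = 125$)
$X = -1381$ ($X = -4 + \left(-4 + 1\right)^{2} \left(-153\right) = -4 + \left(-3\right)^{2} \left(-153\right) = -4 + 9 \left(-153\right) = -4 - 1377 = -1381$)
$\frac{1}{X - \left(12812 - \left(-2 + 41\right)^{2} - k{\left(-182,59 \right)}\right)} = \frac{1}{-1381 + \left(\left(\left(-2 + 41\right)^{2} - 12812\right) + 125\right)} = \frac{1}{-1381 + \left(\left(39^{2} - 12812\right) + 125\right)} = \frac{1}{-1381 + \left(\left(1521 - 12812\right) + 125\right)} = \frac{1}{-1381 + \left(-11291 + 125\right)} = \frac{1}{-1381 - 11166} = \frac{1}{-12547} = - \frac{1}{12547}$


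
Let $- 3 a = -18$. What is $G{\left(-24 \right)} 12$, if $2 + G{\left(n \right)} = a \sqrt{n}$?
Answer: $-24 + 144 i \sqrt{6} \approx -24.0 + 352.73 i$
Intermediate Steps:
$a = 6$ ($a = \left(- \frac{1}{3}\right) \left(-18\right) = 6$)
$G{\left(n \right)} = -2 + 6 \sqrt{n}$
$G{\left(-24 \right)} 12 = \left(-2 + 6 \sqrt{-24}\right) 12 = \left(-2 + 6 \cdot 2 i \sqrt{6}\right) 12 = \left(-2 + 12 i \sqrt{6}\right) 12 = -24 + 144 i \sqrt{6}$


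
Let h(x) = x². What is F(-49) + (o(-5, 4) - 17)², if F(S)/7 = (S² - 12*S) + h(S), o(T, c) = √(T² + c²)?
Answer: 38060 - 34*√41 ≈ 37842.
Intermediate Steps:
F(S) = -84*S + 14*S² (F(S) = 7*((S² - 12*S) + S²) = 7*(-12*S + 2*S²) = -84*S + 14*S²)
F(-49) + (o(-5, 4) - 17)² = 14*(-49)*(-6 - 49) + (√((-5)² + 4²) - 17)² = 14*(-49)*(-55) + (√(25 + 16) - 17)² = 37730 + (√41 - 17)² = 37730 + (-17 + √41)²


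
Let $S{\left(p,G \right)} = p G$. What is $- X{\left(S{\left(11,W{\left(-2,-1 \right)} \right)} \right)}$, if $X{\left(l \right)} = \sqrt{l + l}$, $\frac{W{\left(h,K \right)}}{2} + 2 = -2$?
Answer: $- 4 i \sqrt{11} \approx - 13.266 i$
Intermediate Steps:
$W{\left(h,K \right)} = -8$ ($W{\left(h,K \right)} = -4 + 2 \left(-2\right) = -4 - 4 = -8$)
$S{\left(p,G \right)} = G p$
$X{\left(l \right)} = \sqrt{2} \sqrt{l}$ ($X{\left(l \right)} = \sqrt{2 l} = \sqrt{2} \sqrt{l}$)
$- X{\left(S{\left(11,W{\left(-2,-1 \right)} \right)} \right)} = - \sqrt{2} \sqrt{\left(-8\right) 11} = - \sqrt{2} \sqrt{-88} = - \sqrt{2} \cdot 2 i \sqrt{22} = - 4 i \sqrt{11}$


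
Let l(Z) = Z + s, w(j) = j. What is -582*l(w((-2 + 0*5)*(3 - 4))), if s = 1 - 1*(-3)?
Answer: -3492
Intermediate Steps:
s = 4 (s = 1 + 3 = 4)
l(Z) = 4 + Z (l(Z) = Z + 4 = 4 + Z)
-582*l(w((-2 + 0*5)*(3 - 4))) = -582*(4 + (-2 + 0*5)*(3 - 4)) = -582*(4 + (-2 + 0)*(-1)) = -582*(4 - 2*(-1)) = -582*(4 + 2) = -582*6 = -3492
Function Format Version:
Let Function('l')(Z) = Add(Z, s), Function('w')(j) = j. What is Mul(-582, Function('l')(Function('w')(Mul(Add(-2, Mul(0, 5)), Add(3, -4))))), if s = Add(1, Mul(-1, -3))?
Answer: -3492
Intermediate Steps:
s = 4 (s = Add(1, 3) = 4)
Function('l')(Z) = Add(4, Z) (Function('l')(Z) = Add(Z, 4) = Add(4, Z))
Mul(-582, Function('l')(Function('w')(Mul(Add(-2, Mul(0, 5)), Add(3, -4))))) = Mul(-582, Add(4, Mul(Add(-2, Mul(0, 5)), Add(3, -4)))) = Mul(-582, Add(4, Mul(Add(-2, 0), -1))) = Mul(-582, Add(4, Mul(-2, -1))) = Mul(-582, Add(4, 2)) = Mul(-582, 6) = -3492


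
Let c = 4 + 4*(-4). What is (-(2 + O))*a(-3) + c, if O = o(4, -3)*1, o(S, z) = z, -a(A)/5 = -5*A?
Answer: -87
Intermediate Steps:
a(A) = 25*A (a(A) = -(-25)*A = 25*A)
c = -12 (c = 4 - 16 = -12)
O = -3 (O = -3*1 = -3)
(-(2 + O))*a(-3) + c = (-(2 - 3))*(25*(-3)) - 12 = -1*(-1)*(-75) - 12 = 1*(-75) - 12 = -75 - 12 = -87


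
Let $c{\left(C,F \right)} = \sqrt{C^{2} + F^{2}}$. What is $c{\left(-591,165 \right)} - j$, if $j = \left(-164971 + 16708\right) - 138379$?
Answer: $286642 + 3 \sqrt{41834} \approx 2.8726 \cdot 10^{5}$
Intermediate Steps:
$j = -286642$ ($j = -148263 - 138379 = -286642$)
$c{\left(-591,165 \right)} - j = \sqrt{\left(-591\right)^{2} + 165^{2}} - -286642 = \sqrt{349281 + 27225} + 286642 = \sqrt{376506} + 286642 = 3 \sqrt{41834} + 286642 = 286642 + 3 \sqrt{41834}$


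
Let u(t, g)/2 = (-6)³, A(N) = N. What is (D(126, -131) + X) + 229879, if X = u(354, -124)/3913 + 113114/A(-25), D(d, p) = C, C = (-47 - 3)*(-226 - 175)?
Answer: 24006678543/97825 ≈ 2.4540e+5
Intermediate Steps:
u(t, g) = -432 (u(t, g) = 2*(-6)³ = 2*(-216) = -432)
C = 20050 (C = -50*(-401) = 20050)
D(d, p) = 20050
X = -442625882/97825 (X = -432/3913 + 113114/(-25) = -432*1/3913 + 113114*(-1/25) = -432/3913 - 113114/25 = -442625882/97825 ≈ -4524.7)
(D(126, -131) + X) + 229879 = (20050 - 442625882/97825) + 229879 = 1518765368/97825 + 229879 = 24006678543/97825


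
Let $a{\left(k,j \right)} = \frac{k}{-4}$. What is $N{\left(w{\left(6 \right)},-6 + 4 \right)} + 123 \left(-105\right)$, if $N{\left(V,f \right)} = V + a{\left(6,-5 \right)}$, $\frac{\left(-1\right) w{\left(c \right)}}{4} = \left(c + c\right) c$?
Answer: $- \frac{26409}{2} \approx -13205.0$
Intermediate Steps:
$a{\left(k,j \right)} = - \frac{k}{4}$ ($a{\left(k,j \right)} = k \left(- \frac{1}{4}\right) = - \frac{k}{4}$)
$w{\left(c \right)} = - 8 c^{2}$ ($w{\left(c \right)} = - 4 \left(c + c\right) c = - 4 \cdot 2 c c = - 4 \cdot 2 c^{2} = - 8 c^{2}$)
$N{\left(V,f \right)} = - \frac{3}{2} + V$ ($N{\left(V,f \right)} = V - \frac{3}{2} = - \frac{3}{2} + V$)
$N{\left(w{\left(6 \right)},-6 + 4 \right)} + 123 \left(-105\right) = \left(- \frac{3}{2} - 8 \cdot 6^{2}\right) + 123 \left(-105\right) = \left(- \frac{3}{2} - 288\right) - 12915 = - \frac{579}{2} - 12915 = - \frac{26409}{2}$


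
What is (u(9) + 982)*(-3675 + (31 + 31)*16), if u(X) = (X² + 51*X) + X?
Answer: -4107673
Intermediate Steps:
u(X) = X² + 52*X
(u(9) + 982)*(-3675 + (31 + 31)*16) = (9*(52 + 9) + 982)*(-3675 + (31 + 31)*16) = (9*61 + 982)*(-3675 + 62*16) = (549 + 982)*(-3675 + 992) = 1531*(-2683) = -4107673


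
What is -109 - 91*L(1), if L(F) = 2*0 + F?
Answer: -200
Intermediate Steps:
L(F) = F (L(F) = 0 + F = F)
-109 - 91*L(1) = -109 - 91*1 = -109 - 91 = -200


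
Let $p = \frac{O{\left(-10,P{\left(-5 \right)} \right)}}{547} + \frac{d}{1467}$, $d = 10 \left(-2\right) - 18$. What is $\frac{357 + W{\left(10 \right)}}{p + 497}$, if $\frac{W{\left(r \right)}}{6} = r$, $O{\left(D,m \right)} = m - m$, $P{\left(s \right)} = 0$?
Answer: $\frac{611739}{729061} \approx 0.83908$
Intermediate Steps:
$O{\left(D,m \right)} = 0$
$W{\left(r \right)} = 6 r$
$d = -38$ ($d = -20 - 18 = -38$)
$p = - \frac{38}{1467}$ ($p = \frac{0}{547} - \frac{38}{1467} = 0 \cdot \frac{1}{547} - \frac{38}{1467} = 0 - \frac{38}{1467} = - \frac{38}{1467} \approx -0.025903$)
$\frac{357 + W{\left(10 \right)}}{p + 497} = \frac{357 + 6 \cdot 10}{- \frac{38}{1467} + 497} = \frac{357 + 60}{\frac{729061}{1467}} = 417 \cdot \frac{1467}{729061} = \frac{611739}{729061}$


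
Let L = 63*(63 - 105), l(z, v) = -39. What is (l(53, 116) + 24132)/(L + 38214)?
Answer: 2677/3952 ≈ 0.67738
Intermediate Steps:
L = -2646 (L = 63*(-42) = -2646)
(l(53, 116) + 24132)/(L + 38214) = (-39 + 24132)/(-2646 + 38214) = 24093/35568 = 24093*(1/35568) = 2677/3952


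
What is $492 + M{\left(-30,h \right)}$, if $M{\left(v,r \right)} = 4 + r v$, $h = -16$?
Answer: $976$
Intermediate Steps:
$492 + M{\left(-30,h \right)} = 492 + \left(4 - -480\right) = 492 + \left(4 + 480\right) = 492 + 484 = 976$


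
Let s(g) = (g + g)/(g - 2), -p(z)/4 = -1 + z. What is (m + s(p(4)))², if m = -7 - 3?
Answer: 3364/49 ≈ 68.653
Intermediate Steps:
p(z) = 4 - 4*z (p(z) = -4*(-1 + z) = 4 - 4*z)
s(g) = 2*g/(-2 + g) (s(g) = (2*g)/(-2 + g) = 2*g/(-2 + g))
m = -10
(m + s(p(4)))² = (-10 + 2*(4 - 4*4)/(-2 + (4 - 4*4)))² = (-10 + 2*(4 - 16)/(-2 + (4 - 16)))² = (-10 + 2*(-12)/(-2 - 12))² = (-10 + 2*(-12)/(-14))² = (-10 + 2*(-12)*(-1/14))² = (-10 + 12/7)² = (-58/7)² = 3364/49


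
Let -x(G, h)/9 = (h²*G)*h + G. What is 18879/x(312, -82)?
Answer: 6293/516079512 ≈ 1.2194e-5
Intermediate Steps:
x(G, h) = -9*G - 9*G*h³ (x(G, h) = -9*((h²*G)*h + G) = -9*((G*h²)*h + G) = -9*(G*h³ + G) = -9*(G + G*h³) = -9*G - 9*G*h³)
18879/x(312, -82) = 18879/((-9*312*(1 + (-82)³))) = 18879/((-9*312*(1 - 551368))) = 18879/((-9*312*(-551367))) = 18879/1548238536 = 18879*(1/1548238536) = 6293/516079512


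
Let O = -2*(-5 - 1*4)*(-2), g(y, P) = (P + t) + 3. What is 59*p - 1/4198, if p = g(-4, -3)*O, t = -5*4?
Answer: 178331039/4198 ≈ 42480.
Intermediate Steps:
t = -20
g(y, P) = -17 + P (g(y, P) = (P - 20) + 3 = (-20 + P) + 3 = -17 + P)
O = -36 (O = -2*(-5 - 4)*(-2) = -2*(-9)*(-2) = 18*(-2) = -36)
p = 720 (p = (-17 - 3)*(-36) = -20*(-36) = 720)
59*p - 1/4198 = 59*720 - 1/4198 = 42480 - 1*1/4198 = 42480 - 1/4198 = 178331039/4198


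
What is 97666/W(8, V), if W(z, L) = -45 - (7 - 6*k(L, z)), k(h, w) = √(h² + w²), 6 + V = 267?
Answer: 97666/47153 + 146499*√68185/612989 ≈ 64.477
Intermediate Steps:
V = 261 (V = -6 + 267 = 261)
W(z, L) = -52 + 6*√(L² + z²) (W(z, L) = -45 - (7 - 6*√(L² + z²)) = -45 + (-7 + 6*√(L² + z²)) = -52 + 6*√(L² + z²))
97666/W(8, V) = 97666/(-52 + 6*√(261² + 8²)) = 97666/(-52 + 6*√(68121 + 64)) = 97666/(-52 + 6*√68185)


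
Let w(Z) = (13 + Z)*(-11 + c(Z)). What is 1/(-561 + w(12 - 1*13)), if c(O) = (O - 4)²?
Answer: -1/393 ≈ -0.0025445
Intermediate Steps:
c(O) = (-4 + O)²
w(Z) = (-11 + (-4 + Z)²)*(13 + Z) (w(Z) = (13 + Z)*(-11 + (-4 + Z)²) = (-11 + (-4 + Z)²)*(13 + Z))
1/(-561 + w(12 - 1*13)) = 1/(-561 + (65 + (12 - 1*13)³ - 99*(12 - 1*13) + 5*(12 - 1*13)²)) = 1/(-561 + (65 + (12 - 13)³ - 99*(12 - 13) + 5*(12 - 13)²)) = 1/(-561 + (65 + (-1)³ - 99*(-1) + 5*(-1)²)) = 1/(-561 + (65 - 1 + 99 + 5*1)) = 1/(-561 + (65 - 1 + 99 + 5)) = 1/(-561 + 168) = 1/(-393) = -1/393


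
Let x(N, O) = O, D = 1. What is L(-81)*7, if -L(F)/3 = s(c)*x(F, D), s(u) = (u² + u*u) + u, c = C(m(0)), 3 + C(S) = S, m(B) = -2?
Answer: -945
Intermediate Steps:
C(S) = -3 + S
c = -5 (c = -3 - 2 = -5)
s(u) = u + 2*u² (s(u) = (u² + u²) + u = 2*u² + u = u + 2*u²)
L(F) = -135 (L(F) = -3*(-5*(1 + 2*(-5))) = -3*(-5*(1 - 10)) = -3*(-5*(-9)) = -135)
L(-81)*7 = -135*7 = -945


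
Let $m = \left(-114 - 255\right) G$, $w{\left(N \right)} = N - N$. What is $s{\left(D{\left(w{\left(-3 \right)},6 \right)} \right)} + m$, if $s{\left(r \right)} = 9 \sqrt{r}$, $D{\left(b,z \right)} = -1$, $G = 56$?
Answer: $-20664 + 9 i \approx -20664.0 + 9.0 i$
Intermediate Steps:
$w{\left(N \right)} = 0$
$m = -20664$ ($m = \left(-114 - 255\right) 56 = \left(-369\right) 56 = -20664$)
$s{\left(D{\left(w{\left(-3 \right)},6 \right)} \right)} + m = 9 \sqrt{-1} - 20664 = 9 i - 20664 = -20664 + 9 i$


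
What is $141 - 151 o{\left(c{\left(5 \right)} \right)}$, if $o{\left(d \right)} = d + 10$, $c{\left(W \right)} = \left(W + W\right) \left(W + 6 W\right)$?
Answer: $-54219$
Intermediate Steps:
$c{\left(W \right)} = 14 W^{2}$ ($c{\left(W \right)} = 2 W 7 W = 14 W^{2}$)
$o{\left(d \right)} = 10 + d$
$141 - 151 o{\left(c{\left(5 \right)} \right)} = 141 - 151 \left(10 + 14 \cdot 5^{2}\right) = 141 - 151 \left(10 + 14 \cdot 25\right) = 141 - 151 \left(10 + 350\right) = 141 - 54360 = -54219$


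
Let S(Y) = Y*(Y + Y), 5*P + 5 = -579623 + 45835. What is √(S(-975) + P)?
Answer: √44862285/5 ≈ 1339.6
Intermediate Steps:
P = -533793/5 (P = -1 + (-579623 + 45835)/5 = -1 + (⅕)*(-533788) = -1 - 533788/5 = -533793/5 ≈ -1.0676e+5)
S(Y) = 2*Y² (S(Y) = Y*(2*Y) = 2*Y²)
√(S(-975) + P) = √(2*(-975)² - 533793/5) = √(2*950625 - 533793/5) = √(1901250 - 533793/5) = √(8972457/5) = √44862285/5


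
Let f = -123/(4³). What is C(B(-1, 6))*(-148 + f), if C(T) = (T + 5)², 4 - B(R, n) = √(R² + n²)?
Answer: -566105/32 + 86355*√37/32 ≈ -1275.9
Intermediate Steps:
B(R, n) = 4 - √(R² + n²)
C(T) = (5 + T)²
f = -123/64 ≈ -1.9219
C(B(-1, 6))*(-148 + f) = (5 + (4 - √((-1)² + 6²)))²*(-148 - 123/64) = (5 + (4 - √(1 + 36)))²*(-9595/64) = (5 + (4 - √37))²*(-9595/64) = (9 - √37)²*(-9595/64) = -9595*(9 - √37)²/64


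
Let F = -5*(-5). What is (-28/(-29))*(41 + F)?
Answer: 1848/29 ≈ 63.724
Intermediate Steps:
F = 25
(-28/(-29))*(41 + F) = (-28/(-29))*(41 + 25) = -28*(-1/29)*66 = (28/29)*66 = 1848/29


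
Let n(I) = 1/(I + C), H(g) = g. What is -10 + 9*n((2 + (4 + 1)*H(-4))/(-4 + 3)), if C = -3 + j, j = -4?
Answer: -101/11 ≈ -9.1818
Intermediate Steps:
C = -7 (C = -3 - 4 = -7)
n(I) = 1/(-7 + I) (n(I) = 1/(I - 7) = 1/(-7 + I))
-10 + 9*n((2 + (4 + 1)*H(-4))/(-4 + 3)) = -10 + 9/(-7 + (2 + (4 + 1)*(-4))/(-4 + 3)) = -10 + 9/(-7 + (2 + 5*(-4))/(-1)) = -10 + 9/(-7 + (2 - 20)*(-1)) = -10 + 9/(-7 - 18*(-1)) = -10 + 9/(-7 + 18) = -10 + 9/11 = -101/11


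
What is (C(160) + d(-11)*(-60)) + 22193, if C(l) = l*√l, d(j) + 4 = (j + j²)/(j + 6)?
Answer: 23753 + 640*√10 ≈ 25777.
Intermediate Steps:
d(j) = -4 + (j + j²)/(6 + j) (d(j) = -4 + (j + j²)/(j + 6) = -4 + (j + j²)/(6 + j))
C(l) = l^(3/2)
(C(160) + d(-11)*(-60)) + 22193 = (160^(3/2) + ((-24 + (-11)² - 3*(-11))/(6 - 11))*(-60)) + 22193 = (640*√10 + ((-24 + 121 + 33)/(-5))*(-60)) + 22193 = (640*√10 - ⅕*130*(-60)) + 22193 = (640*√10 - 26*(-60)) + 22193 = (640*√10 + 1560) + 22193 = (1560 + 640*√10) + 22193 = 23753 + 640*√10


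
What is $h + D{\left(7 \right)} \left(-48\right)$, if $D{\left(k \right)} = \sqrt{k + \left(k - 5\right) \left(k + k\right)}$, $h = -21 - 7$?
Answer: $-28 - 48 \sqrt{35} \approx -311.97$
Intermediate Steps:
$h = -28$
$D{\left(k \right)} = \sqrt{k + 2 k \left(-5 + k\right)}$ ($D{\left(k \right)} = \sqrt{k + \left(-5 + k\right) 2 k} = \sqrt{k + 2 k \left(-5 + k\right)}$)
$h + D{\left(7 \right)} \left(-48\right) = -28 + \sqrt{7 \left(-9 + 2 \cdot 7\right)} \left(-48\right) = -28 + \sqrt{7 \left(-9 + 14\right)} \left(-48\right) = -28 + \sqrt{7 \cdot 5} \left(-48\right) = -28 + \sqrt{35} \left(-48\right) = -28 - 48 \sqrt{35}$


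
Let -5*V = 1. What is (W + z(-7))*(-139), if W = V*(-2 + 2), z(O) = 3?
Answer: -417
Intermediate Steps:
V = -1/5 (V = -1/5*1 = -1/5 ≈ -0.20000)
W = 0 (W = -(-2 + 2)/5 = -1/5*0 = 0)
(W + z(-7))*(-139) = (0 + 3)*(-139) = 3*(-139) = -417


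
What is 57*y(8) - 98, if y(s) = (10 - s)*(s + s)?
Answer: 1726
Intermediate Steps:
y(s) = 2*s*(10 - s) (y(s) = (10 - s)*(2*s) = 2*s*(10 - s))
57*y(8) - 98 = 57*(2*8*(10 - 1*8)) - 98 = 57*(2*8*(10 - 8)) - 98 = 57*(2*8*2) - 98 = 57*32 - 98 = 1824 - 98 = 1726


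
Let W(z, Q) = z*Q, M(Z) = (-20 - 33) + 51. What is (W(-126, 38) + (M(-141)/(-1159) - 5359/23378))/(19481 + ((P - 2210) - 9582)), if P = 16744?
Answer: -129737512701/662014627166 ≈ -0.19597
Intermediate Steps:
M(Z) = -2 (M(Z) = -53 + 51 = -2)
W(z, Q) = Q*z
(W(-126, 38) + (M(-141)/(-1159) - 5359/23378))/(19481 + ((P - 2210) - 9582)) = (38*(-126) + (-2/(-1159) - 5359/23378))/(19481 + ((16744 - 2210) - 9582)) = (-4788 + (-2*(-1/1159) - 5359*1/23378))/(19481 + (14534 - 9582)) = (-4788 + (2/1159 - 5359/23378))/(19481 + 4952) = (-4788 - 6164325/27095102)/24433 = -129737512701/27095102*1/24433 = -129737512701/662014627166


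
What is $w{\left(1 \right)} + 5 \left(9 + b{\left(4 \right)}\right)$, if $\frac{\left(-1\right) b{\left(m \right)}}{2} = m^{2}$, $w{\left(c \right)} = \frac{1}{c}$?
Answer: $-114$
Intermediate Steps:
$b{\left(m \right)} = - 2 m^{2}$
$w{\left(1 \right)} + 5 \left(9 + b{\left(4 \right)}\right) = 1^{-1} + 5 \left(9 - 2 \cdot 4^{2}\right) = 1 + 5 \left(9 - 32\right) = 1 + 5 \left(-23\right) = 1 - 115 = -114$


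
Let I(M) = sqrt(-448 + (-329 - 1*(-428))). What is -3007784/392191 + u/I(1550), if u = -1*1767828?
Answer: -3007784/392191 + 1767828*I*sqrt(349)/349 ≈ -7.6692 + 94630.0*I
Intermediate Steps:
u = -1767828
I(M) = I*sqrt(349) (I(M) = sqrt(-448 + (-329 + 428)) = sqrt(-448 + 99) = sqrt(-349) = I*sqrt(349))
-3007784/392191 + u/I(1550) = -3007784/392191 - 1767828*(-I*sqrt(349)/349) = -3007784*1/392191 - (-1767828)*I*sqrt(349)/349 = -3007784/392191 + 1767828*I*sqrt(349)/349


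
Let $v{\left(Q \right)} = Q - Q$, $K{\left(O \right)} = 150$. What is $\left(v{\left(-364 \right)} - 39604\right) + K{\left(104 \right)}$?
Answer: $-39454$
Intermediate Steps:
$v{\left(Q \right)} = 0$
$\left(v{\left(-364 \right)} - 39604\right) + K{\left(104 \right)} = \left(0 - 39604\right) + 150 = -39604 + 150 = -39454$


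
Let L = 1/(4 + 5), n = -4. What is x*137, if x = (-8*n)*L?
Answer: 4384/9 ≈ 487.11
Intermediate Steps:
L = ⅑ (L = 1/9 = ⅑ ≈ 0.11111)
x = 32/9 (x = -8*(-4)*(⅑) = 32*(⅑) = 32/9 ≈ 3.5556)
x*137 = (32/9)*137 = 4384/9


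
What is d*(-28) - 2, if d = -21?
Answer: 586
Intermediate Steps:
d*(-28) - 2 = -21*(-28) - 2 = 588 - 2 = 586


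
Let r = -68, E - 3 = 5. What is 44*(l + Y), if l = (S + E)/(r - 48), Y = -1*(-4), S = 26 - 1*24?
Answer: 4994/29 ≈ 172.21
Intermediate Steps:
E = 8 (E = 3 + 5 = 8)
S = 2 (S = 26 - 24 = 2)
Y = 4
l = -5/58 (l = (2 + 8)/(-68 - 48) = 10/(-116) = 10*(-1/116) = -5/58 ≈ -0.086207)
44*(l + Y) = 44*(-5/58 + 4) = 44*(227/58) = 4994/29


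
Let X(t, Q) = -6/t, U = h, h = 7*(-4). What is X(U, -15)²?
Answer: 9/196 ≈ 0.045918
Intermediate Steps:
h = -28
U = -28
X(U, -15)² = (-6/(-28))² = (-6*(-1/28))² = (3/14)² = 9/196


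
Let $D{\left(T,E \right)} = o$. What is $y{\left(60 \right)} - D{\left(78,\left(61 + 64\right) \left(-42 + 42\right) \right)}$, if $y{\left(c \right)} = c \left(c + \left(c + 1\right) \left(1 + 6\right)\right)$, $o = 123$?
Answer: $29097$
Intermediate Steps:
$D{\left(T,E \right)} = 123$
$y{\left(c \right)} = c \left(7 + 8 c\right)$ ($y{\left(c \right)} = c \left(c + \left(1 + c\right) 7\right) = c \left(c + \left(7 + 7 c\right)\right) = c \left(7 + 8 c\right)$)
$y{\left(60 \right)} - D{\left(78,\left(61 + 64\right) \left(-42 + 42\right) \right)} = 60 \left(7 + 8 \cdot 60\right) - 123 = 60 \left(7 + 480\right) - 123 = 60 \cdot 487 - 123 = 29220 - 123 = 29097$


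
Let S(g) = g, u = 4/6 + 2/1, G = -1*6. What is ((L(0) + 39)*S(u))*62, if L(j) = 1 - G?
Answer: 22816/3 ≈ 7605.3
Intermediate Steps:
G = -6
u = 8/3 (u = 4*(⅙) + 2*1 = ⅔ + 2 = 8/3 ≈ 2.6667)
L(j) = 7 (L(j) = 1 - 1*(-6) = 1 + 6 = 7)
((L(0) + 39)*S(u))*62 = ((7 + 39)*(8/3))*62 = (46*(8/3))*62 = (368/3)*62 = 22816/3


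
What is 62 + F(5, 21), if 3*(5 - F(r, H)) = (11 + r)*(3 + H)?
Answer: -61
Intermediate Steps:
F(r, H) = 5 - (3 + H)*(11 + r)/3 (F(r, H) = 5 - (11 + r)*(3 + H)/3 = 5 - (3 + H)*(11 + r)/3)
62 + F(5, 21) = 62 + (-6 - 1*5 - 11/3*21 - ⅓*21*5) = 62 + (-6 - 5 - 77 - 35) = 62 - 123 = -61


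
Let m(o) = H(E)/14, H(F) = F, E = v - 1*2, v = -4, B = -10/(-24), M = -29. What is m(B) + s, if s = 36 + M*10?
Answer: -1781/7 ≈ -254.43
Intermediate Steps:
B = 5/12 (B = -10*(-1/24) = 5/12 ≈ 0.41667)
E = -6 (E = -4 - 1*2 = -4 - 2 = -6)
m(o) = -3/7 (m(o) = -6/14 = -6*1/14 = -3/7)
s = -254 (s = 36 - 29*10 = 36 - 290 = -254)
m(B) + s = -3/7 - 254 = -1781/7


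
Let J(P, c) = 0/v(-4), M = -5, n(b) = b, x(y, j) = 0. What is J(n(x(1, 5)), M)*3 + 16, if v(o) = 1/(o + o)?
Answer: 16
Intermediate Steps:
v(o) = 1/(2*o)
J(P, c) = 0 (J(P, c) = 0/(((½)/(-4))) = 0/(((½)*(-¼))) = 0/(-⅛) = 0*(-8) = 0)
J(n(x(1, 5)), M)*3 + 16 = 0*3 + 16 = 0 + 16 = 16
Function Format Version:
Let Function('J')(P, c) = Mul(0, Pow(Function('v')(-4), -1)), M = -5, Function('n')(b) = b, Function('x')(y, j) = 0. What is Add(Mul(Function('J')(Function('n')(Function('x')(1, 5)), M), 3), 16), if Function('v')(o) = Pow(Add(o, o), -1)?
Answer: 16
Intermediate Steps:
Function('v')(o) = Mul(Rational(1, 2), Pow(o, -1)) (Function('v')(o) = Pow(Mul(2, o), -1) = Mul(Rational(1, 2), Pow(o, -1)))
Function('J')(P, c) = 0 (Function('J')(P, c) = Mul(0, Pow(Mul(Rational(1, 2), Pow(-4, -1)), -1)) = Mul(0, Pow(Mul(Rational(1, 2), Rational(-1, 4)), -1)) = Mul(0, Pow(Rational(-1, 8), -1)) = Mul(0, -8) = 0)
Add(Mul(Function('J')(Function('n')(Function('x')(1, 5)), M), 3), 16) = Add(Mul(0, 3), 16) = Add(0, 16) = 16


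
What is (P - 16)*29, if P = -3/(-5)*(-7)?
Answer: -2929/5 ≈ -585.80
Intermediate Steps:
P = -21/5 (P = -3*(-1/5)*(-7) = (3/5)*(-7) = -21/5 ≈ -4.2000)
(P - 16)*29 = (-21/5 - 16)*29 = -101/5*29 = -2929/5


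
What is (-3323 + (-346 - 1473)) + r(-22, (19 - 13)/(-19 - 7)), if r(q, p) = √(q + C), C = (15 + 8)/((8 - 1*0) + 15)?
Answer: -5142 + I*√21 ≈ -5142.0 + 4.5826*I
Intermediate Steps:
C = 1 (C = 23/((8 + 0) + 15) = 23/(8 + 15) = 23/23 = 23*(1/23) = 1)
r(q, p) = √(1 + q) (r(q, p) = √(q + 1) = √(1 + q))
(-3323 + (-346 - 1473)) + r(-22, (19 - 13)/(-19 - 7)) = (-3323 + (-346 - 1473)) + √(1 - 22) = (-3323 - 1819) + √(-21) = -5142 + I*√21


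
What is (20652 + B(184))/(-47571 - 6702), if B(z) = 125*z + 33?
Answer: -43685/54273 ≈ -0.80491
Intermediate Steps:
B(z) = 33 + 125*z
(20652 + B(184))/(-47571 - 6702) = (20652 + (33 + 125*184))/(-47571 - 6702) = (20652 + (33 + 23000))/(-54273) = (20652 + 23033)*(-1/54273) = 43685*(-1/54273) = -43685/54273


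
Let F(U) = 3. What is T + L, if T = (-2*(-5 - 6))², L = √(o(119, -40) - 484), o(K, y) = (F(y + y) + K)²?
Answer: 604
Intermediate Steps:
o(K, y) = (3 + K)²
L = 120 (L = √((3 + 119)² - 484) = √(122² - 484) = √(14884 - 484) = √14400 = 120)
T = 484 (T = (-2*(-11))² = 22² = 484)
T + L = 484 + 120 = 604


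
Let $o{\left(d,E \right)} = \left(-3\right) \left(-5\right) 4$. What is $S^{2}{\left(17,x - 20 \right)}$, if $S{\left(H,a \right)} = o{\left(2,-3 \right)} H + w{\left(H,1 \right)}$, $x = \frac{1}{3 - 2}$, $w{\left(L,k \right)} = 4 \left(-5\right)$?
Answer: $1000000$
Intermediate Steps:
$w{\left(L,k \right)} = -20$
$o{\left(d,E \right)} = 60$ ($o{\left(d,E \right)} = 15 \cdot 4 = 60$)
$x = 1$ ($x = 1^{-1} = 1$)
$S{\left(H,a \right)} = -20 + 60 H$ ($S{\left(H,a \right)} = 60 H - 20 = -20 + 60 H$)
$S^{2}{\left(17,x - 20 \right)} = \left(-20 + 60 \cdot 17\right)^{2} = \left(-20 + 1020\right)^{2} = 1000^{2} = 1000000$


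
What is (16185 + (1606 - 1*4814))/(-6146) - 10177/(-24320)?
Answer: -126526399/74735360 ≈ -1.6930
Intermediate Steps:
(16185 + (1606 - 1*4814))/(-6146) - 10177/(-24320) = (16185 + (1606 - 4814))*(-1/6146) - 10177*(-1/24320) = (16185 - 3208)*(-1/6146) + 10177/24320 = 12977*(-1/6146) + 10177/24320 = -12977/6146 + 10177/24320 = -126526399/74735360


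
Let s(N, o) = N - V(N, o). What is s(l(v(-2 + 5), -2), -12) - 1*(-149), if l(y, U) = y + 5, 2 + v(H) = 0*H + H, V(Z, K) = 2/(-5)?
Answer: 777/5 ≈ 155.40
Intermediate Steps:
V(Z, K) = -⅖ (V(Z, K) = 2*(-⅕) = -⅖)
v(H) = -2 + H (v(H) = -2 + (0*H + H) = -2 + (0 + H) = -2 + H)
l(y, U) = 5 + y
s(N, o) = ⅖ + N (s(N, o) = N - 1*(-⅖) = N + ⅖ = ⅖ + N)
s(l(v(-2 + 5), -2), -12) - 1*(-149) = (⅖ + (5 + (-2 + (-2 + 5)))) - 1*(-149) = (⅖ + (5 + (-2 + 3))) + 149 = (⅖ + (5 + 1)) + 149 = (⅖ + 6) + 149 = 32/5 + 149 = 777/5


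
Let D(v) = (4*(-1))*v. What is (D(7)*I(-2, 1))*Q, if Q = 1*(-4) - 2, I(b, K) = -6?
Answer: -1008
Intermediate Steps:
Q = -6 (Q = -4 - 2 = -6)
D(v) = -4*v
(D(7)*I(-2, 1))*Q = (-4*7*(-6))*(-6) = -28*(-6)*(-6) = 168*(-6) = -1008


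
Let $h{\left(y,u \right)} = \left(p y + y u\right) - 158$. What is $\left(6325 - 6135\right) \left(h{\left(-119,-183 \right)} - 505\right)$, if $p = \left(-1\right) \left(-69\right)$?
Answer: $2451570$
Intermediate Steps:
$p = 69$
$h{\left(y,u \right)} = -158 + 69 y + u y$ ($h{\left(y,u \right)} = \left(69 y + y u\right) - 158 = \left(69 y + u y\right) - 158 = -158 + 69 y + u y$)
$\left(6325 - 6135\right) \left(h{\left(-119,-183 \right)} - 505\right) = \left(6325 - 6135\right) \left(\left(-158 + 69 \left(-119\right) - -21777\right) - 505\right) = 190 \left(\left(-158 - 8211 + 21777\right) - 505\right) = 190 \left(13408 - 505\right) = 190 \cdot 12903 = 2451570$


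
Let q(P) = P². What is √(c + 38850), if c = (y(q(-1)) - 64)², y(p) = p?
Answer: √42819 ≈ 206.93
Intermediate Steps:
c = 3969 (c = ((-1)² - 64)² = (1 - 64)² = (-63)² = 3969)
√(c + 38850) = √(3969 + 38850) = √42819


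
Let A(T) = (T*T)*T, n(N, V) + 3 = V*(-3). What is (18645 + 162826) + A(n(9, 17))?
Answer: 24007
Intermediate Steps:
n(N, V) = -3 - 3*V (n(N, V) = -3 + V*(-3) = -3 - 3*V)
A(T) = T³ (A(T) = T²*T = T³)
(18645 + 162826) + A(n(9, 17)) = (18645 + 162826) + (-3 - 3*17)³ = 181471 + (-3 - 51)³ = 181471 + (-54)³ = 181471 - 157464 = 24007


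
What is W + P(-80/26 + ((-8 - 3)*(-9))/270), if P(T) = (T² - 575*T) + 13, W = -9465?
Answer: -1199499701/152100 ≈ -7886.3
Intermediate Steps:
P(T) = 13 + T² - 575*T
W + P(-80/26 + ((-8 - 3)*(-9))/270) = -9465 + (13 + (-80/26 + ((-8 - 3)*(-9))/270)² - 575*(-80/26 + ((-8 - 3)*(-9))/270)) = -9465 + (13 + (-80*1/26 - 11*(-9)*(1/270))² - 575*(-80*1/26 - 11*(-9)*(1/270))) = -9465 + (13 + (-40/13 + 99*(1/270))² - 575*(-40/13 + 99*(1/270))) = -9465 + (13 + (-40/13 + 11/30)² - 575*(-40/13 + 11/30)) = -9465 + (13 + (-1057/390)² - 575*(-1057/390)) = -9465 + (13 + 1117249/152100 + 121555/78) = -9465 + 240126799/152100 = -1199499701/152100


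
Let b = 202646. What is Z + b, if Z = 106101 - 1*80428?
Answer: 228319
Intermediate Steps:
Z = 25673 (Z = 106101 - 80428 = 25673)
Z + b = 25673 + 202646 = 228319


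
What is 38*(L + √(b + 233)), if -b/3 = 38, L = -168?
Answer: -6384 + 38*√119 ≈ -5969.5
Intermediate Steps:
b = -114 (b = -3*38 = -114)
38*(L + √(b + 233)) = 38*(-168 + √(-114 + 233)) = 38*(-168 + √119) = -6384 + 38*√119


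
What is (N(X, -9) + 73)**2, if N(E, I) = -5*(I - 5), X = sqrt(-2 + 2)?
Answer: 20449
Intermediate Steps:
X = 0 (X = sqrt(0) = 0)
N(E, I) = 25 - 5*I (N(E, I) = -5*(-5 + I) = 25 - 5*I)
(N(X, -9) + 73)**2 = ((25 - 5*(-9)) + 73)**2 = ((25 + 45) + 73)**2 = (70 + 73)**2 = 143**2 = 20449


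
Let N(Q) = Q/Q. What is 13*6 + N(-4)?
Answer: 79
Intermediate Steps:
N(Q) = 1
13*6 + N(-4) = 13*6 + 1 = 78 + 1 = 79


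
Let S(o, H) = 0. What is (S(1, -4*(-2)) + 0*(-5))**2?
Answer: 0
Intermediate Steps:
(S(1, -4*(-2)) + 0*(-5))**2 = (0 + 0*(-5))**2 = (0 + 0)**2 = 0**2 = 0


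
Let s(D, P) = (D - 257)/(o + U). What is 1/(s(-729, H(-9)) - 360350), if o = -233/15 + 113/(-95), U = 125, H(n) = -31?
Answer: -30859/11120321660 ≈ -2.7750e-6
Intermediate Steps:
o = -4766/285 (o = -233*1/15 + 113*(-1/95) = -233/15 - 113/95 = -4766/285 ≈ -16.723)
s(D, P) = -73245/30859 + 285*D/30859 (s(D, P) = (D - 257)/(-4766/285 + 125) = (-257 + D)/(30859/285) = (-257 + D)*(285/30859) = -73245/30859 + 285*D/30859)
1/(s(-729, H(-9)) - 360350) = 1/((-73245/30859 + (285/30859)*(-729)) - 360350) = 1/((-73245/30859 - 207765/30859) - 360350) = 1/(-281010/30859 - 360350) = 1/(-11120321660/30859) = -30859/11120321660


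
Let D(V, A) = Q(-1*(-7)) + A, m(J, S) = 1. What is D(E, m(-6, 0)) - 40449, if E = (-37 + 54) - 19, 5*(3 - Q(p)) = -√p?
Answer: -40445 + √7/5 ≈ -40445.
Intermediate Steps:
Q(p) = 3 + √p/5 (Q(p) = 3 - (-1)*√p/5 = 3 + √p/5)
E = -2 (E = 17 - 19 = -2)
D(V, A) = 3 + A + √7/5 (D(V, A) = (3 + √(-1*(-7))/5) + A = (3 + √7/5) + A = 3 + A + √7/5)
D(E, m(-6, 0)) - 40449 = (3 + 1 + √7/5) - 40449 = (4 + √7/5) - 40449 = -40445 + √7/5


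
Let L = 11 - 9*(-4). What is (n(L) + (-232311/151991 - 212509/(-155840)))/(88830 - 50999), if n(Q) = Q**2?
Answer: 52319082974139/896075561832640 ≈ 0.058387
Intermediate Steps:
L = 47 (L = 11 + 36 = 47)
(n(L) + (-232311/151991 - 212509/(-155840)))/(88830 - 50999) = (47**2 + (-232311/151991 - 212509/(-155840)))/(88830 - 50999) = (2209 + (-232311*1/151991 - 212509*(-1/155840)))/37831 = (2209 + (-232311/151991 + 212509/155840))*(1/37831) = (2209 - 3903890821/23686277440)*(1/37831) = (52319082974139/23686277440)*(1/37831) = 52319082974139/896075561832640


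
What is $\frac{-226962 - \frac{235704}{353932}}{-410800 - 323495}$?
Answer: $\frac{6694112524}{21657541495} \approx 0.30909$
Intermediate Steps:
$\frac{-226962 - \frac{235704}{353932}}{-410800 - 323495} = \frac{-226962 - \frac{58926}{88483}}{-410800 - 323495} = - \frac{20082337572}{88483 \left(-734295\right)} = \left(- \frac{20082337572}{88483}\right) \left(- \frac{1}{734295}\right) = \frac{6694112524}{21657541495}$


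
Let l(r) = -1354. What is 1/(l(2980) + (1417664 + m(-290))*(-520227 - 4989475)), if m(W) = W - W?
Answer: -1/7810906177482 ≈ -1.2803e-13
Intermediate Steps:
m(W) = 0
1/(l(2980) + (1417664 + m(-290))*(-520227 - 4989475)) = 1/(-1354 + (1417664 + 0)*(-520227 - 4989475)) = 1/(-1354 + 1417664*(-5509702)) = 1/(-1354 - 7810906176128) = 1/(-7810906177482) = -1/7810906177482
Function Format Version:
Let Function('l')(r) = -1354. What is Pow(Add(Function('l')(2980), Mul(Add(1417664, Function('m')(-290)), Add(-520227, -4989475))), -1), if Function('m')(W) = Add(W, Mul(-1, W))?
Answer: Rational(-1, 7810906177482) ≈ -1.2803e-13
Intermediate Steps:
Function('m')(W) = 0
Pow(Add(Function('l')(2980), Mul(Add(1417664, Function('m')(-290)), Add(-520227, -4989475))), -1) = Pow(Add(-1354, Mul(Add(1417664, 0), Add(-520227, -4989475))), -1) = Pow(Add(-1354, Mul(1417664, -5509702)), -1) = Pow(Add(-1354, -7810906176128), -1) = Pow(-7810906177482, -1) = Rational(-1, 7810906177482)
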